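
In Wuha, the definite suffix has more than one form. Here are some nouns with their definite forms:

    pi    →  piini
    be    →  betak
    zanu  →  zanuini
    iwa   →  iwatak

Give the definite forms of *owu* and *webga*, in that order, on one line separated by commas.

The alternation tracks the last vowel of the stem — -ini when the last vowel of the stem is a high vowel (*pi*, *zanu*); -tak when the last vowel of the stem is a non-high vowel (*be*, *iwa*).
Since the last vowel of *owu* is /u/ (a high vowel), it takes -ini, giving *owuini*.
Since the last vowel of *webga* is /a/ (a non-high vowel), it takes -tak, giving *webgatak*.

owuini, webgatak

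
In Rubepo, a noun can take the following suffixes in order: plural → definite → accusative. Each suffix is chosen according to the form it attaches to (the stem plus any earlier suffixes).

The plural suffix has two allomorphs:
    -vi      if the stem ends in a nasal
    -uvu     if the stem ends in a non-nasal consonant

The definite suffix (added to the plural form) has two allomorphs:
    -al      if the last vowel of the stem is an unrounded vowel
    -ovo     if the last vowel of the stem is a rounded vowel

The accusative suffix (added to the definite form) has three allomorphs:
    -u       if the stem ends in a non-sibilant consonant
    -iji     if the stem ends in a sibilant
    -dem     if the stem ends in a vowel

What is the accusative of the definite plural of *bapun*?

*bapun*: final consonant = /n/, a nasal → -vi → *bapunvi*.
Since the last vowel of the plural form *bapunvi* is /i/ (an unrounded vowel), it takes -al, giving *bapunvial*.
Since the final sound of the definite form *bapunvial* is /l/ (a non-sibilant consonant), it takes -u, giving *bapunvialu*.

bapunvialu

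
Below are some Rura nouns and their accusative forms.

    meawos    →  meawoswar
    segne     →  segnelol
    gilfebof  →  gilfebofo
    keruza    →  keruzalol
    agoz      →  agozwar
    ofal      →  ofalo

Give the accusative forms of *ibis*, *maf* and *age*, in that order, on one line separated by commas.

ibiswar, mafo, agelol

The suffix is conditioned by the final sound: -war when the stem ends in a sibilant (*meawos*, *agoz*); -o when the stem ends in a non-sibilant consonant (*gilfebof*, *ofal*); -lol when the stem ends in a vowel (*segne*, *keruza*).
Since the final sound of *ibis* is /s/ (a sibilant), it takes -war, giving *ibiswar*.
*maf*: final sound = /f/, a non-sibilant consonant → -o → *mafo*.
Since the final sound of *age* is /e/ (a vowel), it takes -lol, giving *agelol*.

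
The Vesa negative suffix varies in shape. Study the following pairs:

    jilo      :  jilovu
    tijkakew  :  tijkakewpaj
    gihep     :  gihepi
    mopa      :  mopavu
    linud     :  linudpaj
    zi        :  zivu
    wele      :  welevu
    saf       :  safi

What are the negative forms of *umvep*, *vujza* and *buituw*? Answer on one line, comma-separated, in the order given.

The suffix is conditioned by the final sound: -i when the stem ends in a voiceless consonant (*gihep*, *saf*); -paj when the stem ends in a voiced consonant (*tijkakew*, *linud*); -vu when the stem ends in a vowel (*jilo*, *mopa*, *zi*, *wele*).
The final sound of *umvep* is /p/, which is a voiceless consonant, so the suffix is -i, giving *umvepi*.
*vujza*: final sound = /a/, a vowel → -vu → *vujzavu*.
*buituw* — final sound /w/ (a voiced consonant) → -paj → *buituwpaj*.

umvepi, vujzavu, buituwpaj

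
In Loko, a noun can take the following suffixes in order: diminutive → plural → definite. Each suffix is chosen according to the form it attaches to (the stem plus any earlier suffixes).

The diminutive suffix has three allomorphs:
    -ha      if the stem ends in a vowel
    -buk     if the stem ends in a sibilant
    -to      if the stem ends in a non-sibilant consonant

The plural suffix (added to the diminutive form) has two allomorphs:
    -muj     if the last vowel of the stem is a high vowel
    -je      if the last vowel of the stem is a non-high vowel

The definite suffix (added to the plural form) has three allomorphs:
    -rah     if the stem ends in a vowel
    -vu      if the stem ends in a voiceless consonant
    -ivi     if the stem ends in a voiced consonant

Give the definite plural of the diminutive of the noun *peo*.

*peo*: final sound = /o/, a vowel → -ha → *peoha*.
Since the last vowel of the diminutive form *peoha* is /a/ (a non-high vowel), it takes -je, giving *peohaje*.
The final sound of the plural form *peohaje* is /e/, which is a vowel, so the definite suffix is -rah, giving *peohajerah*.

peohajerah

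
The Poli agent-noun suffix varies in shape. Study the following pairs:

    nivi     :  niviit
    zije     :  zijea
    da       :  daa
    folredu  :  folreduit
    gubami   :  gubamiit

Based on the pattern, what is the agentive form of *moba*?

The suffix is conditioned by the last vowel: -it when the last vowel of the stem is a high vowel (*nivi*, *folredu*, *gubami*); -a when the last vowel of the stem is a non-high vowel (*zije*, *da*).
Since the last vowel of *moba* is /a/ (a non-high vowel), it takes -a, giving *mobaa*.

mobaa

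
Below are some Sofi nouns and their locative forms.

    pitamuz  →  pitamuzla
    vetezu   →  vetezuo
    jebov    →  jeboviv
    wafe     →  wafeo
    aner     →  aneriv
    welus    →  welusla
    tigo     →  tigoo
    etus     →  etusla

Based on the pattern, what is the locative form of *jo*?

joo

The pattern is sibilance of the final sound: -la when the stem ends in a sibilant (*pitamuz*, *welus*, *etus*); -iv when the stem ends in a non-sibilant consonant (*jebov*, *aner*); -o when the stem ends in a vowel (*vetezu*, *wafe*, *tigo*).
*jo* — final sound /o/ (a vowel) → -o → *joo*.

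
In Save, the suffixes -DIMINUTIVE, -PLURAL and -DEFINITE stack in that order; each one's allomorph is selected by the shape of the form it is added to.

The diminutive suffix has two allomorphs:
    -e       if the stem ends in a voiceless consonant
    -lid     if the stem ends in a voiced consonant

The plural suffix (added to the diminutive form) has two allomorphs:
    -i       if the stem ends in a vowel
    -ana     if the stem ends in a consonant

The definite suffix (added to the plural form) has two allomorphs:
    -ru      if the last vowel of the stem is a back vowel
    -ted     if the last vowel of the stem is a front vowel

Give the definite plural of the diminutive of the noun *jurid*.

*jurid* — final consonant /d/ (voiced) → -lid → *juridlid*.
The diminutive form *juridlid* — final sound /d/ (a consonant) → -ana → *juridlidana*.
The plural form *juridlidana*: last vowel = /a/, a back vowel → -ru → *juridlidanaru*.

juridlidanaru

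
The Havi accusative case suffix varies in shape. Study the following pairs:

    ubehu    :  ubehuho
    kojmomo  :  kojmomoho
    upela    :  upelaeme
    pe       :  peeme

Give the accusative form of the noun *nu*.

nuho

Looking at the last vowel of each stem: -ho when the last vowel of the stem is a rounded vowel (*ubehu*, *kojmomo*); -eme when the last vowel of the stem is an unrounded vowel (*upela*, *pe*).
The last vowel of *nu* is /u/, which is a rounded vowel, so the suffix is -ho, giving *nuho*.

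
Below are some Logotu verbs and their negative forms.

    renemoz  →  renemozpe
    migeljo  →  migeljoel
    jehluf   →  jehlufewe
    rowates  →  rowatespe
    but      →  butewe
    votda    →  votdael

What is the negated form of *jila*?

The alternation tracks the final sound of the stem — -pe when the stem ends in a sibilant (*renemoz*, *rowates*); -ewe when the stem ends in a non-sibilant consonant (*jehluf*, *but*); -el when the stem ends in a vowel (*migeljo*, *votda*).
Since the final sound of *jila* is /a/ (a vowel), it takes -el, giving *jilael*.

jilael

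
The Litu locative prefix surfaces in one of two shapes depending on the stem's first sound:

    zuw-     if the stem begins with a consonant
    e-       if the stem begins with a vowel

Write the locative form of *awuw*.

The first sound of *awuw* is /a/, which is a vowel, so the prefix is e-, giving *eawuw*.

eawuw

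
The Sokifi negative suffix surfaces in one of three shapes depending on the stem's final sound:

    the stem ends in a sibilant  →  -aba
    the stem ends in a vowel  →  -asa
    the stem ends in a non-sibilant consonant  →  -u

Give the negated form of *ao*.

aoasa

*ao* — final sound /o/ (a vowel) → -asa → *aoasa*.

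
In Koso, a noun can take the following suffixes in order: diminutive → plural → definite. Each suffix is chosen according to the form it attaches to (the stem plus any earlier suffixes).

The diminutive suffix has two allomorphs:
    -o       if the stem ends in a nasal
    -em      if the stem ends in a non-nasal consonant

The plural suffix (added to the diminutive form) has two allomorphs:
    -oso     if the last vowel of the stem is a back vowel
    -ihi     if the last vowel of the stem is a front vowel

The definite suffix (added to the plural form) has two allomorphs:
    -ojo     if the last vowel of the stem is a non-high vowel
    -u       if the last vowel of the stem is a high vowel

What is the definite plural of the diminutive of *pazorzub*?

pazorzubemihiu

*pazorzub*: final consonant = /b/, non-nasal → -em → *pazorzubem*.
The diminutive form *pazorzubem* — last vowel /e/ (a front vowel) → -ihi → *pazorzubemihi*.
Since the last vowel of the plural form *pazorzubemihi* is /i/ (a high vowel), it takes -u, giving *pazorzubemihiu*.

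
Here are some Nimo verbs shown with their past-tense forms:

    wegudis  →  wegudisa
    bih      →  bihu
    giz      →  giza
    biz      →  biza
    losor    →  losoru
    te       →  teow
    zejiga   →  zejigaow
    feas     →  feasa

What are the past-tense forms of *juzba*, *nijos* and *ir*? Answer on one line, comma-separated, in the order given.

The pattern is sibilance of the final sound: -a when the stem ends in a sibilant (*wegudis*, *giz*, *biz*, *feas*); -u when the stem ends in a non-sibilant consonant (*bih*, *losor*); -ow when the stem ends in a vowel (*te*, *zejiga*).
*juzba*: final sound = /a/, a vowel → -ow → *juzbaow*.
Since the final sound of *nijos* is /s/ (a sibilant), it takes -a, giving *nijosa*.
*ir* — final sound /r/ (a non-sibilant consonant) → -u → *iru*.

juzbaow, nijosa, iru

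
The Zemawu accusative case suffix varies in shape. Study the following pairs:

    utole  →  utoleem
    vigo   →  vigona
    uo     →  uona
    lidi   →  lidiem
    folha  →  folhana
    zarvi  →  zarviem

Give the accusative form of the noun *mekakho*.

The suffix is conditioned by the last vowel: -em when the last vowel of the stem is a front vowel (*utole*, *lidi*, *zarvi*); -na when the last vowel of the stem is a back vowel (*vigo*, *uo*, *folha*).
*mekakho* — last vowel /o/ (a back vowel) → -na → *mekakhona*.

mekakhona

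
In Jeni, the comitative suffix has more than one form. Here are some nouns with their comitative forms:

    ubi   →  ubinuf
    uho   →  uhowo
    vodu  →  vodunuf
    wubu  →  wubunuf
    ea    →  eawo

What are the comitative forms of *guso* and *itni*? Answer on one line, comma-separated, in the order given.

The pattern is height harmony: -nuf when the last vowel of the stem is a high vowel (*ubi*, *vodu*, *wubu*); -wo when the last vowel of the stem is a non-high vowel (*uho*, *ea*).
*guso* — last vowel /o/ (a non-high vowel) → -wo → *gusowo*.
Since the last vowel of *itni* is /i/ (a high vowel), it takes -nuf, giving *itninuf*.

gusowo, itninuf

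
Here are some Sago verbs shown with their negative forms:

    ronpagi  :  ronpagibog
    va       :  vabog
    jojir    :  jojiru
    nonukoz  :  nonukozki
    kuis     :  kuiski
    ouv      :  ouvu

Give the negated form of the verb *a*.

abog

The alternation tracks the final sound of the stem — -ki when the stem ends in a sibilant (*nonukoz*, *kuis*); -u when the stem ends in a non-sibilant consonant (*jojir*, *ouv*); -bog when the stem ends in a vowel (*ronpagi*, *va*).
*a*: final sound = /a/, a vowel → -bog → *abog*.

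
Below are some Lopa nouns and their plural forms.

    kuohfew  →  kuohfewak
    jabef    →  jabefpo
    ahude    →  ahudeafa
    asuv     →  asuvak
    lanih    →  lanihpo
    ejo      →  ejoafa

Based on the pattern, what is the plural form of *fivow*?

The pattern is voicing of the final sound: -po when the stem ends in a voiceless consonant (*jabef*, *lanih*); -ak when the stem ends in a voiced consonant (*kuohfew*, *asuv*); -afa when the stem ends in a vowel (*ahude*, *ejo*).
Since the final sound of *fivow* is /w/ (a voiced consonant), it takes -ak, giving *fivowak*.

fivowak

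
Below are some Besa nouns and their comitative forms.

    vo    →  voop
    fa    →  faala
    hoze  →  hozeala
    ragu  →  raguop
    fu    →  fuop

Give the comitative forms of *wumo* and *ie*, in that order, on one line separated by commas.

Looking at the last vowel of each stem: -op when the last vowel of the stem is a rounded vowel (*vo*, *ragu*, *fu*); -ala when the last vowel of the stem is an unrounded vowel (*fa*, *hoze*).
*wumo*: last vowel = /o/, a rounded vowel → -op → *wumoop*.
Since the last vowel of *ie* is /e/ (an unrounded vowel), it takes -ala, giving *ieala*.

wumoop, ieala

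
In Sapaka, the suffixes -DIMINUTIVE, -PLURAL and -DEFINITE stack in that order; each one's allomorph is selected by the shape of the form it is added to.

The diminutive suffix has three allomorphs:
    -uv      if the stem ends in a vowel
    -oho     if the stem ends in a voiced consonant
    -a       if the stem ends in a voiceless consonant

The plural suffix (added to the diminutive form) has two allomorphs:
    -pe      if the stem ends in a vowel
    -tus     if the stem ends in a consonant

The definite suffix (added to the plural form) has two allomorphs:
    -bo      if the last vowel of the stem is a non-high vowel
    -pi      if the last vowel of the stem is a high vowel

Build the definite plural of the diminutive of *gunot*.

gunotapebo

*gunot*: final sound = /t/, a voiceless consonant → -a → *gunota*.
The diminutive form *gunota* — final sound /a/ (a vowel) → -pe → *gunotape*.
Since the last vowel of the plural form *gunotape* is /e/ (a non-high vowel), it takes -bo, giving *gunotapebo*.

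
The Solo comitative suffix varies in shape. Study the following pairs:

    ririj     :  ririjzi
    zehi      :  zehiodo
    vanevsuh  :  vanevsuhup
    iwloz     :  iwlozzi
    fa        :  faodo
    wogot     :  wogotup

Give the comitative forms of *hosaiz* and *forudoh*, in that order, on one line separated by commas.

hosaizzi, forudohup

The suffix is conditioned by the final sound: -up when the stem ends in a voiceless consonant (*vanevsuh*, *wogot*); -zi when the stem ends in a voiced consonant (*ririj*, *iwloz*); -odo when the stem ends in a vowel (*zehi*, *fa*).
The final sound of *hosaiz* is /z/, which is a voiced consonant, so the suffix is -zi, giving *hosaizzi*.
The final sound of *forudoh* is /h/, which is a voiceless consonant, so the suffix is -up, giving *forudohup*.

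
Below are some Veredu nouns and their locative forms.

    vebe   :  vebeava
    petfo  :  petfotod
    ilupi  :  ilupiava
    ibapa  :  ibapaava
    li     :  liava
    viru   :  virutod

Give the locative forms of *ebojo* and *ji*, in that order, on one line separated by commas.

ebojotod, jiava

The suffix is conditioned by the last vowel: -tod when the last vowel of the stem is a rounded vowel (*petfo*, *viru*); -ava when the last vowel of the stem is an unrounded vowel (*vebe*, *ilupi*, *ibapa*, *li*).
The last vowel of *ebojo* is /o/, which is a rounded vowel, so the suffix is -tod, giving *ebojotod*.
*ji* — last vowel /i/ (an unrounded vowel) → -ava → *jiava*.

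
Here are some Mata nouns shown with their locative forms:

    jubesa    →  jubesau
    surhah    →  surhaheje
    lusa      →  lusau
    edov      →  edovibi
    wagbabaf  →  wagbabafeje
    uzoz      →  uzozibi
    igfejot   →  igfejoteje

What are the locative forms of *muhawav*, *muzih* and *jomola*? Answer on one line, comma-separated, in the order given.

The suffix is conditioned by the final sound: -eje when the stem ends in a voiceless consonant (*surhah*, *wagbabaf*, *igfejot*); -ibi when the stem ends in a voiced consonant (*edov*, *uzoz*); -u when the stem ends in a vowel (*jubesa*, *lusa*).
Since the final sound of *muhawav* is /v/ (a voiced consonant), it takes -ibi, giving *muhawavibi*.
*muzih*: final sound = /h/, a voiceless consonant → -eje → *muziheje*.
The final sound of *jomola* is /a/, which is a vowel, so the suffix is -u, giving *jomolau*.

muhawavibi, muziheje, jomolau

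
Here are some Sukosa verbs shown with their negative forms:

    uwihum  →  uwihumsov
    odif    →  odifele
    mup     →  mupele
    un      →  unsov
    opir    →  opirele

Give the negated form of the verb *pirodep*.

Looking at the final consonant of each stem: -sov when the stem ends in a nasal (*uwihum*, *un*); -ele when the stem ends in a non-nasal consonant (*odif*, *mup*, *opir*).
*pirodep*: final consonant = /p/, non-nasal → -ele → *pirodepele*.

pirodepele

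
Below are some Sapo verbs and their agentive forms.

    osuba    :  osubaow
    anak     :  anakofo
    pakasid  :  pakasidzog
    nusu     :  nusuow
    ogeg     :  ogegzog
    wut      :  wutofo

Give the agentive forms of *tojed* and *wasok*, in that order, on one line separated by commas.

The suffix is conditioned by the final sound: -ofo when the stem ends in a voiceless consonant (*anak*, *wut*); -zog when the stem ends in a voiced consonant (*pakasid*, *ogeg*); -ow when the stem ends in a vowel (*osuba*, *nusu*).
The final sound of *tojed* is /d/, which is a voiced consonant, so the suffix is -zog, giving *tojedzog*.
The final sound of *wasok* is /k/, which is a voiceless consonant, so the suffix is -ofo, giving *wasokofo*.

tojedzog, wasokofo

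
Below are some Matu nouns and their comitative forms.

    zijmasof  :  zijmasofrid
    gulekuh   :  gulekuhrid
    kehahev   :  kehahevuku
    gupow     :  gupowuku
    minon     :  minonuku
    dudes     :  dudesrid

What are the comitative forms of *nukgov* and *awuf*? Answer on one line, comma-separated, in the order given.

nukgovuku, awufrid

The pattern is voicing of the final consonant: -rid when the stem ends in a voiceless consonant (*zijmasof*, *gulekuh*, *dudes*); -uku when the stem ends in a voiced consonant (*kehahev*, *gupow*, *minon*).
*nukgov*: final consonant = /v/, voiced → -uku → *nukgovuku*.
*awuf*: final consonant = /f/, voiceless → -rid → *awufrid*.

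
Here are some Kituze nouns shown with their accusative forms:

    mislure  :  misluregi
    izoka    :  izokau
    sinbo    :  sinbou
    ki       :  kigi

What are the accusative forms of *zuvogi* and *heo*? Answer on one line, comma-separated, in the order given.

zuvogigi, heou

The suffix is conditioned by the last vowel: -gi when the last vowel of the stem is a front vowel (*mislure*, *ki*); -u when the last vowel of the stem is a back vowel (*izoka*, *sinbo*).
Since the last vowel of *zuvogi* is /i/ (a front vowel), it takes -gi, giving *zuvogigi*.
*heo* — last vowel /o/ (a back vowel) → -u → *heou*.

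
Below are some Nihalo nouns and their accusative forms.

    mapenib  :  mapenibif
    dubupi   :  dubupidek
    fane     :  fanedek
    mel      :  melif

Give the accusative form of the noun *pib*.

The suffix is conditioned by the final sound: -if when the stem ends in a consonant (*mapenib*, *mel*); -dek when the stem ends in a vowel (*dubupi*, *fane*).
*pib*: final sound = /b/, a consonant → -if → *pibif*.

pibif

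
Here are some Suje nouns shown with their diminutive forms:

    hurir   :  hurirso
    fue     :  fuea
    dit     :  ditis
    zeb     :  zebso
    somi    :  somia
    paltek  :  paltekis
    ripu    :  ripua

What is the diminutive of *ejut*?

ejutis

Looking at the final sound of each stem: -is when the stem ends in a voiceless consonant (*dit*, *paltek*); -so when the stem ends in a voiced consonant (*hurir*, *zeb*); -a when the stem ends in a vowel (*fue*, *somi*, *ripu*).
*ejut*: final sound = /t/, a voiceless consonant → -is → *ejutis*.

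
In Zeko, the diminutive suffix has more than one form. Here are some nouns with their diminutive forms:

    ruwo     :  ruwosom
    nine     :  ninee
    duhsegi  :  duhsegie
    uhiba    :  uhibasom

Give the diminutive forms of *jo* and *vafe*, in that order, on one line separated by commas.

josom, vafee

The suffix is conditioned by the last vowel: -e when the last vowel of the stem is a front vowel (*nine*, *duhsegi*); -som when the last vowel of the stem is a back vowel (*ruwo*, *uhiba*).
*jo* — last vowel /o/ (a back vowel) → -som → *josom*.
The last vowel of *vafe* is /e/, which is a front vowel, so the suffix is -e, giving *vafee*.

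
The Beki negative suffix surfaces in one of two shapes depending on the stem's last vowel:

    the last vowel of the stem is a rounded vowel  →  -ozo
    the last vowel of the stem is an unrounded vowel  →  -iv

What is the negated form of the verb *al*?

aliv

*al* — last vowel /a/ (an unrounded vowel) → -iv → *aliv*.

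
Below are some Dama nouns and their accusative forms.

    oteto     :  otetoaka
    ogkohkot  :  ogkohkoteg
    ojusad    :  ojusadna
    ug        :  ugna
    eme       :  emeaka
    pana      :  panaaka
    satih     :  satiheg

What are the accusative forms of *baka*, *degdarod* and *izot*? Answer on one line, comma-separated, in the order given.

Looking at the final sound of each stem: -eg when the stem ends in a voiceless consonant (*ogkohkot*, *satih*); -na when the stem ends in a voiced consonant (*ojusad*, *ug*); -aka when the stem ends in a vowel (*oteto*, *eme*, *pana*).
The final sound of *baka* is /a/, which is a vowel, so the suffix is -aka, giving *bakaaka*.
*degdarod*: final sound = /d/, a voiced consonant → -na → *degdarodna*.
*izot*: final sound = /t/, a voiceless consonant → -eg → *izoteg*.

bakaaka, degdarodna, izoteg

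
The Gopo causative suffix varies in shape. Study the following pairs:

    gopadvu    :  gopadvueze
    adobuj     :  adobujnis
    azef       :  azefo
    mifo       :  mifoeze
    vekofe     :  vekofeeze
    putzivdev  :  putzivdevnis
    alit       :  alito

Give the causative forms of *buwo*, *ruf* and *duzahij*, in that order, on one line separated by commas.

Looking at the final sound of each stem: -o when the stem ends in a voiceless consonant (*azef*, *alit*); -nis when the stem ends in a voiced consonant (*adobuj*, *putzivdev*); -eze when the stem ends in a vowel (*gopadvu*, *mifo*, *vekofe*).
Since the final sound of *buwo* is /o/ (a vowel), it takes -eze, giving *buwoeze*.
Since the final sound of *ruf* is /f/ (a voiceless consonant), it takes -o, giving *rufo*.
*duzahij*: final sound = /j/, a voiced consonant → -nis → *duzahijnis*.

buwoeze, rufo, duzahijnis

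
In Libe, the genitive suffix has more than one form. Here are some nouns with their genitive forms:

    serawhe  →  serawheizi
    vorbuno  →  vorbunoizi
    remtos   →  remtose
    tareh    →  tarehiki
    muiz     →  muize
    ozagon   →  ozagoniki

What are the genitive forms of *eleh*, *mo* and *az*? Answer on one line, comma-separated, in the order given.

The pattern is sibilance of the final sound: -e when the stem ends in a sibilant (*remtos*, *muiz*); -iki when the stem ends in a non-sibilant consonant (*tareh*, *ozagon*); -izi when the stem ends in a vowel (*serawhe*, *vorbuno*).
*eleh*: final sound = /h/, a non-sibilant consonant → -iki → *elehiki*.
*mo*: final sound = /o/, a vowel → -izi → *moizi*.
*az* — final sound /z/ (a sibilant) → -e → *aze*.

elehiki, moizi, aze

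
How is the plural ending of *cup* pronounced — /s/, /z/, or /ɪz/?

The stem *cup* ends in a voiceless non-sibilant consonant.
The plural suffix surfaces as /ɪz/ after sibilants, /s/ after other voiceless consonants, and /z/ after other voiced sounds.
So the plural -s on *cup* is pronounced /s/.

/s/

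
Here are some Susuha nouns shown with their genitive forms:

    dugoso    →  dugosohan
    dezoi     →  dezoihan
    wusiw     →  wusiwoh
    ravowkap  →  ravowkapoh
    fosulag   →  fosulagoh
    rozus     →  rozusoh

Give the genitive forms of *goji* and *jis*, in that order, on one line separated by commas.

The suffix is conditioned by the final sound: -oh when the stem ends in a consonant (*wusiw*, *ravowkap*, *fosulag*, *rozus*); -han when the stem ends in a vowel (*dugoso*, *dezoi*).
*goji* — final sound /i/ (a vowel) → -han → *gojihan*.
*jis*: final sound = /s/, a consonant → -oh → *jisoh*.

gojihan, jisoh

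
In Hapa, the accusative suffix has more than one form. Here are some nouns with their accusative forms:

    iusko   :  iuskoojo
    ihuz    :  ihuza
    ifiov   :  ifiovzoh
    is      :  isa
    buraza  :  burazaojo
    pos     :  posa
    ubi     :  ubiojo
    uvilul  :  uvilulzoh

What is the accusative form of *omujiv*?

omujivzoh

The suffix is conditioned by the final sound: -a when the stem ends in a sibilant (*ihuz*, *is*, *pos*); -zoh when the stem ends in a non-sibilant consonant (*ifiov*, *uvilul*); -ojo when the stem ends in a vowel (*iusko*, *buraza*, *ubi*).
The final sound of *omujiv* is /v/, which is a non-sibilant consonant, so the suffix is -zoh, giving *omujivzoh*.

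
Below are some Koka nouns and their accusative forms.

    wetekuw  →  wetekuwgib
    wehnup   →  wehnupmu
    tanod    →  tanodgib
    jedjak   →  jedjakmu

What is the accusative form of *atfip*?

atfipmu

The alternation tracks the final consonant of the stem — -mu when the stem ends in a voiceless consonant (*wehnup*, *jedjak*); -gib when the stem ends in a voiced consonant (*wetekuw*, *tanod*).
*atfip*: final consonant = /p/, voiceless → -mu → *atfipmu*.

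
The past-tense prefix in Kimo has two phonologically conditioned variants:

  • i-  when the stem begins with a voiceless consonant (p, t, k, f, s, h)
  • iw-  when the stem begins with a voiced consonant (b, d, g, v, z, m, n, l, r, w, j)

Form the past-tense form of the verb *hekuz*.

ihekuz

*hekuz*: first consonant = /h/, voiceless → i- → *ihekuz*.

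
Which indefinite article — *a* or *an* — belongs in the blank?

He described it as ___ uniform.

The indefinite article is chosen by the initial *sound* of the following word, not its spelling.
*uniform* begins with the sound /juː/ (u pronounced /juː/) — a consonant sound.
So the article is *a*: He described it as a uniform.

a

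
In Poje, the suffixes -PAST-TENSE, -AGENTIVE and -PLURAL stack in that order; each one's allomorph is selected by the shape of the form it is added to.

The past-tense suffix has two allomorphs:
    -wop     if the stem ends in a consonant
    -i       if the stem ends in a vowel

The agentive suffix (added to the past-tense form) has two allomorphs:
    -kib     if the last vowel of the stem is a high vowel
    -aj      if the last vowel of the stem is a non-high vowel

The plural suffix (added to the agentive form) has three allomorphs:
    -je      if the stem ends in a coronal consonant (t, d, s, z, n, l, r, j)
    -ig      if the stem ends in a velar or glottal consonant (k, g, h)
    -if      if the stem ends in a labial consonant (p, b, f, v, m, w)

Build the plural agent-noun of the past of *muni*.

*muni*: final sound = /i/, a vowel → -i → *munii*.
The last vowel of the past-tense form *munii* is /i/, which is a high vowel, so the agentive suffix is -kib, giving *muniikib*.
The agentive form *muniikib*: final consonant = /b/, labial → -if → *muniikibif*.

muniikibif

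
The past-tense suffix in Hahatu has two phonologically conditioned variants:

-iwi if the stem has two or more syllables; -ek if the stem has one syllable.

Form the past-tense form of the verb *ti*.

tiek

With one syllable, *ti* takes -ek → *tiek*.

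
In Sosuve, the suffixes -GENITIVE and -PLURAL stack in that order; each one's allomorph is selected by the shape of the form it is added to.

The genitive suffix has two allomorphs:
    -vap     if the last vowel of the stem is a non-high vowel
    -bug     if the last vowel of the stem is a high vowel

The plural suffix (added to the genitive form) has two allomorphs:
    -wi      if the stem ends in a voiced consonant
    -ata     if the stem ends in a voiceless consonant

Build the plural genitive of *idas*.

*idas* — last vowel /a/ (a non-high vowel) → -vap → *idasvap*.
The final consonant of the genitive form *idasvap* is /p/, which is voiceless, so the plural suffix is -ata, giving *idasvapata*.

idasvapata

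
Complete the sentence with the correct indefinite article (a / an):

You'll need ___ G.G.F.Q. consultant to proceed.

The indefinite article is chosen by the initial *sound* of the following word, not its spelling.
The initialism *G.G.F.Q.* is read letter by letter; the first letter, G, is pronounced /dʒiː/, which begins with a consonant sound.
So the article is *a*: You'll need a G.G.F.Q. consultant to proceed.

a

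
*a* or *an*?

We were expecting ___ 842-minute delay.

The indefinite article is chosen by the initial *sound* of the following word, not its spelling.
The number *842* is spoken "eight hundred …", beginning with /eɪt/ — a vowel sound.
So the article is *an*: We were expecting an 842-minute delay.

an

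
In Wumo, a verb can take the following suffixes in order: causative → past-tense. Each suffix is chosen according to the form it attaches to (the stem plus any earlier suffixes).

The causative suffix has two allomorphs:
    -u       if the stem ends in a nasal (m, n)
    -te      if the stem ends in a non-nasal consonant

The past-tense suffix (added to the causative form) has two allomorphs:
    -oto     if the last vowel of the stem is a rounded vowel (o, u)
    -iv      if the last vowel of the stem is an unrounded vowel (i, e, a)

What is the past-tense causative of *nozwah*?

nozwahteiv

Since the final consonant of *nozwah* is /h/ (non-nasal), it takes -te, giving *nozwahte*.
The causative form *nozwahte* — last vowel /e/ (an unrounded vowel) → -iv → *nozwahteiv*.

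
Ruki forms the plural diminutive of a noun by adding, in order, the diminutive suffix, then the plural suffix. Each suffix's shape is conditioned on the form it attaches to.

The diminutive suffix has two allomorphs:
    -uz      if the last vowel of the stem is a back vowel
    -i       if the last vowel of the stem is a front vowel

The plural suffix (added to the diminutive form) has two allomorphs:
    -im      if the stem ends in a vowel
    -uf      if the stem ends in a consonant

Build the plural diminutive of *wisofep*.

wisofepiim

Since the last vowel of *wisofep* is /e/ (a front vowel), it takes -i, giving *wisofepi*.
The final sound of the diminutive form *wisofepi* is /i/, which is a vowel, so the plural suffix is -im, giving *wisofepiim*.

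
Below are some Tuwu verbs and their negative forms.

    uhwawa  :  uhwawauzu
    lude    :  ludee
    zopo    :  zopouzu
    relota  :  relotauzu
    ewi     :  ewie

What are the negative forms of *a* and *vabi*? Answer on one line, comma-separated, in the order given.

The pattern is front/back vowel harmony: -e when the last vowel of the stem is a front vowel (*lude*, *ewi*); -uzu when the last vowel of the stem is a back vowel (*uhwawa*, *zopo*, *relota*).
Since the last vowel of *a* is /a/ (a back vowel), it takes -uzu, giving *auzu*.
*vabi*: last vowel = /i/, a front vowel → -e → *vabie*.

auzu, vabie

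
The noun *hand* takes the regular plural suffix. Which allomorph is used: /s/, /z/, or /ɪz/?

The stem *hand* ends in a voiced non-sibilant sound.
The plural suffix surfaces as /ɪz/ after sibilants, /s/ after other voiceless consonants, and /z/ after other voiced sounds.
So the plural -s on *hand* is pronounced /z/.

/z/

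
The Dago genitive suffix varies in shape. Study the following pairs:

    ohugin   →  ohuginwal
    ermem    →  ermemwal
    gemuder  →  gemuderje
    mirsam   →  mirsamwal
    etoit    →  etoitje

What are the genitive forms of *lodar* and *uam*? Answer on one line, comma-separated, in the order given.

The suffix is conditioned by the final consonant: -wal when the stem ends in a nasal (*ohugin*, *ermem*, *mirsam*); -je when the stem ends in a non-nasal consonant (*gemuder*, *etoit*).
*lodar*: final consonant = /r/, non-nasal → -je → *lodarje*.
Since the final consonant of *uam* is /m/ (a nasal), it takes -wal, giving *uamwal*.

lodarje, uamwal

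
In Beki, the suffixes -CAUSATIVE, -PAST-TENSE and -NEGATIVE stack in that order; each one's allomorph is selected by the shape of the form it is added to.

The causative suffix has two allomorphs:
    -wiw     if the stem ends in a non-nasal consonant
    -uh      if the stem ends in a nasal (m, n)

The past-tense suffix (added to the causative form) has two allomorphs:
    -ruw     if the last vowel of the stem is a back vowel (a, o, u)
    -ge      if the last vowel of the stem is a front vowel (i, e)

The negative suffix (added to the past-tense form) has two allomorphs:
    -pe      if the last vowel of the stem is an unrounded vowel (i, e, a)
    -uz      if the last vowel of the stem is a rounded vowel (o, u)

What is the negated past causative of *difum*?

The final consonant of *difum* is /m/, which is a nasal, so the causative suffix is -uh, giving *difumuh*.
The causative form *difumuh*: last vowel = /u/, a back vowel → -ruw → *difumuhruw*.
The last vowel of the past-tense form *difumuhruw* is /u/, which is a rounded vowel, so the negative suffix is -uz, giving *difumuhruwuz*.

difumuhruwuz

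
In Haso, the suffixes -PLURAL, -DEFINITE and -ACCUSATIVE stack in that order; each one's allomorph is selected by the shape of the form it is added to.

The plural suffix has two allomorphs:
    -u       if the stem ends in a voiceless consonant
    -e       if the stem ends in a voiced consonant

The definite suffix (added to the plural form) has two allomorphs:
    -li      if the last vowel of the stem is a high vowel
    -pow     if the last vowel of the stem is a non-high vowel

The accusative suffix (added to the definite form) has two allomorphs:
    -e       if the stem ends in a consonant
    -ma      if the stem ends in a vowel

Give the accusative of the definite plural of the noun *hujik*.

hujikulima

Since the final consonant of *hujik* is /k/ (voiceless), it takes -u, giving *hujiku*.
Since the last vowel of the plural form *hujiku* is /u/ (a high vowel), it takes -li, giving *hujikuli*.
Since the final sound of the definite form *hujikuli* is /i/ (a vowel), it takes -ma, giving *hujikulima*.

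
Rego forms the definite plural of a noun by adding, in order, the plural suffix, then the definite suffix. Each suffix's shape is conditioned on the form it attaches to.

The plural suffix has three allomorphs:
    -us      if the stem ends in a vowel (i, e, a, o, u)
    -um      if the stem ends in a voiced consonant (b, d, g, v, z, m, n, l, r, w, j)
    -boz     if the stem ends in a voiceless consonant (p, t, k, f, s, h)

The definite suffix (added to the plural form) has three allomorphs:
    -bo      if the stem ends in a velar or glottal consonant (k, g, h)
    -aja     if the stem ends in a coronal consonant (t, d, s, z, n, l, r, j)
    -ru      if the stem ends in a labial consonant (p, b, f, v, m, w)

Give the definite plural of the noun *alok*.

alokbozaja

*alok* — final sound /k/ (a voiceless consonant) → -boz → *alokboz*.
The final consonant of the plural form *alokboz* is /z/, which is coronal, so the definite suffix is -aja, giving *alokbozaja*.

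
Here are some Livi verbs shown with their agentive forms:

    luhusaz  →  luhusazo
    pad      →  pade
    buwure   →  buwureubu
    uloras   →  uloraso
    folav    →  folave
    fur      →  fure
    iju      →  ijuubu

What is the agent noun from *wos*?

Looking at the final sound of each stem: -o when the stem ends in a sibilant (*luhusaz*, *uloras*); -e when the stem ends in a non-sibilant consonant (*pad*, *folav*, *fur*); -ubu when the stem ends in a vowel (*buwure*, *iju*).
*wos* — final sound /s/ (a sibilant) → -o → *woso*.

woso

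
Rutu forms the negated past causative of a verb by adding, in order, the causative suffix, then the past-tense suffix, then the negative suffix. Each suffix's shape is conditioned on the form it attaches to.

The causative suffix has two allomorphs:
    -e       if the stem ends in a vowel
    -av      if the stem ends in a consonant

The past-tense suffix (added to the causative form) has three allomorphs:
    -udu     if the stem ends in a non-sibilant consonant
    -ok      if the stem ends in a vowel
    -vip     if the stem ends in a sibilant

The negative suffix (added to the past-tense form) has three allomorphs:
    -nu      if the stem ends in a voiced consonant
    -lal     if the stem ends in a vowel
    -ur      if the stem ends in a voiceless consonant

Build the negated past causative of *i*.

The final sound of *i* is /i/, which is a vowel, so the causative suffix is -e, giving *ie*.
Since the final sound of the causative form *ie* is /e/ (a vowel), it takes -ok, giving *ieok*.
Since the final sound of the past-tense form *ieok* is /k/ (a voiceless consonant), it takes -ur, giving *ieokur*.

ieokur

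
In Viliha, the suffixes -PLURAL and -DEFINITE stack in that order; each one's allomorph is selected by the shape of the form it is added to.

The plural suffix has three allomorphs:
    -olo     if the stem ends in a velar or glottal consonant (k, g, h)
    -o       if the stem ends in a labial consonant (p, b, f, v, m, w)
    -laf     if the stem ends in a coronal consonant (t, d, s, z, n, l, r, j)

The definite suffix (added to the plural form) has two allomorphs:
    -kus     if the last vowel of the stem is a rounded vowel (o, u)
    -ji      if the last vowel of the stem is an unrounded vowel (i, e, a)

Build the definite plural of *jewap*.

jewapokus

Since the final consonant of *jewap* is /p/ (labial), it takes -o, giving *jewapo*.
The plural form *jewapo*: last vowel = /o/, a rounded vowel → -kus → *jewapokus*.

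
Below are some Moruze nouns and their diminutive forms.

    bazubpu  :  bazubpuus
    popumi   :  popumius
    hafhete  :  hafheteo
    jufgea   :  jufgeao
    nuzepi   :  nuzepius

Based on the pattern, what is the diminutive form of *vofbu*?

vofbuus

The suffix is conditioned by the last vowel: -us when the last vowel of the stem is a high vowel (*bazubpu*, *popumi*, *nuzepi*); -o when the last vowel of the stem is a non-high vowel (*hafhete*, *jufgea*).
*vofbu*: last vowel = /u/, a high vowel → -us → *vofbuus*.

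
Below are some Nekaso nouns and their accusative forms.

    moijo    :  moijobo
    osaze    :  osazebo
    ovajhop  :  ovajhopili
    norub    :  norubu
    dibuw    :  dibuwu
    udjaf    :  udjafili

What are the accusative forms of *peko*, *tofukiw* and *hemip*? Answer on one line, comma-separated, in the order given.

Looking at the final sound of each stem: -ili when the stem ends in a voiceless consonant (*ovajhop*, *udjaf*); -u when the stem ends in a voiced consonant (*norub*, *dibuw*); -bo when the stem ends in a vowel (*moijo*, *osaze*).
The final sound of *peko* is /o/, which is a vowel, so the suffix is -bo, giving *pekobo*.
*tofukiw*: final sound = /w/, a voiced consonant → -u → *tofukiwu*.
*hemip*: final sound = /p/, a voiceless consonant → -ili → *hemipili*.

pekobo, tofukiwu, hemipili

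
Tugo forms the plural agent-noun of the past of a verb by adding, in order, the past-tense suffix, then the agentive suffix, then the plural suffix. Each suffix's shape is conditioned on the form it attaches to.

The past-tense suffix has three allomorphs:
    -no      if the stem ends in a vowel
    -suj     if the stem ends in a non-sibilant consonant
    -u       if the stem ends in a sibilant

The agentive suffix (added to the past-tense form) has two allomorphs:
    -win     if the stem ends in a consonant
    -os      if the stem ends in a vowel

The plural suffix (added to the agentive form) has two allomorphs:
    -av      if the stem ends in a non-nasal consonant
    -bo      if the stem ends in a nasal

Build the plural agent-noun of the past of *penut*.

Since the final sound of *penut* is /t/ (a non-sibilant consonant), it takes -suj, giving *penutsuj*.
The past-tense form *penutsuj*: final sound = /j/, a consonant → -win → *penutsujwin*.
Since the final consonant of the agentive form *penutsujwin* is /n/ (a nasal), it takes -bo, giving *penutsujwinbo*.

penutsujwinbo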